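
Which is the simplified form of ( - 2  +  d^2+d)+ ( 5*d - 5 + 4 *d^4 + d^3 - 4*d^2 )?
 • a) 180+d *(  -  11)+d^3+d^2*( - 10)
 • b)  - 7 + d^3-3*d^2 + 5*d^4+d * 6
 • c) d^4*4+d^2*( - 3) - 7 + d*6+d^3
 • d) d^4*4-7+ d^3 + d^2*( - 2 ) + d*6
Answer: c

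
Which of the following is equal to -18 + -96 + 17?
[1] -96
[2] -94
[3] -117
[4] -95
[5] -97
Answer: 5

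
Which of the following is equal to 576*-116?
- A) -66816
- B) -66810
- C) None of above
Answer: A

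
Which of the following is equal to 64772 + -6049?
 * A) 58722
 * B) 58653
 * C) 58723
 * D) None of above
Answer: C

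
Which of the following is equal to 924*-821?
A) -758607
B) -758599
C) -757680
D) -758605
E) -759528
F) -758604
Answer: F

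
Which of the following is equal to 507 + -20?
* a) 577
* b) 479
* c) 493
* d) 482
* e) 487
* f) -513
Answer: e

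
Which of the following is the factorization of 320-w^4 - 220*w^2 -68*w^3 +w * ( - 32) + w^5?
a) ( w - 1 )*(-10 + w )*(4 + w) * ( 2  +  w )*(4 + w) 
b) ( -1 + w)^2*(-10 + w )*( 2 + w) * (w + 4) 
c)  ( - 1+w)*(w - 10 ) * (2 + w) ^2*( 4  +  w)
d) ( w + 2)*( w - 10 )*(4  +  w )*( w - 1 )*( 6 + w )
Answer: a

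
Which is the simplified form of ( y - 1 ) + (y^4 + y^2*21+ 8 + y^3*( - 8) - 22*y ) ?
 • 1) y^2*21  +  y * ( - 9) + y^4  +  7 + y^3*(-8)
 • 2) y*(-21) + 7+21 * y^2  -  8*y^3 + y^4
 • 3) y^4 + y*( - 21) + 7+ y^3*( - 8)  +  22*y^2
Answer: 2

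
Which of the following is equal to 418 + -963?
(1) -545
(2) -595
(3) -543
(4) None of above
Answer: 1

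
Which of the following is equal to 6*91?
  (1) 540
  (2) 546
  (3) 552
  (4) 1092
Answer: 2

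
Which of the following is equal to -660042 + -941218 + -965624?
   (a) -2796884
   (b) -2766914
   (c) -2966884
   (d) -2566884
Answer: d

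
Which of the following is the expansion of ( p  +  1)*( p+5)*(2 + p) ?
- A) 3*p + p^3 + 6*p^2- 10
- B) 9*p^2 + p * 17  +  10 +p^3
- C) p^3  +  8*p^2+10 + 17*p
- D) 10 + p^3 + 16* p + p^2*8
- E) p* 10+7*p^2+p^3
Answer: C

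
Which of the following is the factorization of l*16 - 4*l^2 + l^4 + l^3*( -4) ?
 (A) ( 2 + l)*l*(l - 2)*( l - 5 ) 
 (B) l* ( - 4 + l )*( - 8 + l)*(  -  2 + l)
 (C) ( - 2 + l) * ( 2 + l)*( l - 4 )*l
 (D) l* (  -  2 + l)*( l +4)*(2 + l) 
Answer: C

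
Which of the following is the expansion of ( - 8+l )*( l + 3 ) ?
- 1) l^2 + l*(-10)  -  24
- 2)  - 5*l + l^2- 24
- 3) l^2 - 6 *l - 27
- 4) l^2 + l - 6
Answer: 2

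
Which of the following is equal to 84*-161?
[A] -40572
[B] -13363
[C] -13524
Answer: C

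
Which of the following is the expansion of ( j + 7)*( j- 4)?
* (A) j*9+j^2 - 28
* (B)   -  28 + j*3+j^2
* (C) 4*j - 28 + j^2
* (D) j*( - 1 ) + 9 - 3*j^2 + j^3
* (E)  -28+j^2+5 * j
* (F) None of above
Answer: B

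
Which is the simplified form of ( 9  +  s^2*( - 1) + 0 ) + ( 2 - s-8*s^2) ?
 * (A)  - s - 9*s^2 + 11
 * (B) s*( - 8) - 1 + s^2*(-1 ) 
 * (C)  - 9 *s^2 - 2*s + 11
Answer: A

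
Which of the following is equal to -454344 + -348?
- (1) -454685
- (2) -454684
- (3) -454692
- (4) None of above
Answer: 3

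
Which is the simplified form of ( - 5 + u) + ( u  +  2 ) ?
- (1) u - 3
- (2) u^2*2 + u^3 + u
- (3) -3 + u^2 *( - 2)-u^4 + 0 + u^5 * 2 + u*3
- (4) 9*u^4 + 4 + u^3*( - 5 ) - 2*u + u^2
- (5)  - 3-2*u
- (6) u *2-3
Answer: 6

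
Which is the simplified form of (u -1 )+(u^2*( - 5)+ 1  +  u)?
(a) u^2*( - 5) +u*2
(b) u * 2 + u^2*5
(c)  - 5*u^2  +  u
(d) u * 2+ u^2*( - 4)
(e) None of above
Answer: a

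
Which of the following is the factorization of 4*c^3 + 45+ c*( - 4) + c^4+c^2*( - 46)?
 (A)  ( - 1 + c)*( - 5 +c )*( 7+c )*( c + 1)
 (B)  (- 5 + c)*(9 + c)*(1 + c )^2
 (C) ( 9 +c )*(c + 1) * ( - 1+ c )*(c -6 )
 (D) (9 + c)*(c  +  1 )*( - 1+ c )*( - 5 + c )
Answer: D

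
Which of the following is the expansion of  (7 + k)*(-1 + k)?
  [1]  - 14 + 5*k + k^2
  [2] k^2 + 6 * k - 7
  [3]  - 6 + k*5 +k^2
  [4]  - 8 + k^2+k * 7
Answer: 2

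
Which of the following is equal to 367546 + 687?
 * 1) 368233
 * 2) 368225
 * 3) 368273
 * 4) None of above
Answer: 1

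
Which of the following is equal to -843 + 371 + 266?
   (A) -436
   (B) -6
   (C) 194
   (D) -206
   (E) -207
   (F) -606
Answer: D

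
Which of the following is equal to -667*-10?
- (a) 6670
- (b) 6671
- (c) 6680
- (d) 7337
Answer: a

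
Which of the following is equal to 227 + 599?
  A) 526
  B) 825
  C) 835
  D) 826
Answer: D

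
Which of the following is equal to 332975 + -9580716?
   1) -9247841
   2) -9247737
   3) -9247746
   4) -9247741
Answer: 4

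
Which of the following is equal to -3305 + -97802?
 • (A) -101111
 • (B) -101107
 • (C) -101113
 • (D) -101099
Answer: B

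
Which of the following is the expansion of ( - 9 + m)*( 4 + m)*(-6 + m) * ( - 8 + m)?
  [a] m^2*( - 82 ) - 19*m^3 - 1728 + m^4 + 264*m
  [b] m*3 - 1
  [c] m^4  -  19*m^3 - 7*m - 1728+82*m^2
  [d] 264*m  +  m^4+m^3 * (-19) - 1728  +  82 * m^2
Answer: d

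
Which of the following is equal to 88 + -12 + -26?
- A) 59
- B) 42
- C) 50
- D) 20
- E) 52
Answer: C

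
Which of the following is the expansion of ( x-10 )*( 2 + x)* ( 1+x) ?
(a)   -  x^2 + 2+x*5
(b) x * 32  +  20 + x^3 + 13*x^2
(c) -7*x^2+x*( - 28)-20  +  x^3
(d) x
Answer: c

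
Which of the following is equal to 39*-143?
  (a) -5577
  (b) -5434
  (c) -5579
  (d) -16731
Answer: a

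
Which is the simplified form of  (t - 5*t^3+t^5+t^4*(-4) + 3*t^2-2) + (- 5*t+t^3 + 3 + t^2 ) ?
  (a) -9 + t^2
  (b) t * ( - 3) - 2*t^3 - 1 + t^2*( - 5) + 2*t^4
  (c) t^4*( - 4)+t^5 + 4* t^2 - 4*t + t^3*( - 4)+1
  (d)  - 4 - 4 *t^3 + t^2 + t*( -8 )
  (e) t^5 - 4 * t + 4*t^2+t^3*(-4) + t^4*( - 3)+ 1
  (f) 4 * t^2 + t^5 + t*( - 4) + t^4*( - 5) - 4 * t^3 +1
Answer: c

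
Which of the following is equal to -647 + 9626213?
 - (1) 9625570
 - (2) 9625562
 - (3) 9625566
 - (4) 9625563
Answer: 3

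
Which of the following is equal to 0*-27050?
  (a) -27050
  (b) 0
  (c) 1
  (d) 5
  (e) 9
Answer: b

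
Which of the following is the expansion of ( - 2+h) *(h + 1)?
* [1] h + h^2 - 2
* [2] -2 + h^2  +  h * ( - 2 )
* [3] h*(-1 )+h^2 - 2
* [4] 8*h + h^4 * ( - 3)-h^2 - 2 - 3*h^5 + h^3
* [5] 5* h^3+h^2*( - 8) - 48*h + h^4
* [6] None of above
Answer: 3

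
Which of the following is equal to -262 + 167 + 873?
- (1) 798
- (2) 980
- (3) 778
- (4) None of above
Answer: 3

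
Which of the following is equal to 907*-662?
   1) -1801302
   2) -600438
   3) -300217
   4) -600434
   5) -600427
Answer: 4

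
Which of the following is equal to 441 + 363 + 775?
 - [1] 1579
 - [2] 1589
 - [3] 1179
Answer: 1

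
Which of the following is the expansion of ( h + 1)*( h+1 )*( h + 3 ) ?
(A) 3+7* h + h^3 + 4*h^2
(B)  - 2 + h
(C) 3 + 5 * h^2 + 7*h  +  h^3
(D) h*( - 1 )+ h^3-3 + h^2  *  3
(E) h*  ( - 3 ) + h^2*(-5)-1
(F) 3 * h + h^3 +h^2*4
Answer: C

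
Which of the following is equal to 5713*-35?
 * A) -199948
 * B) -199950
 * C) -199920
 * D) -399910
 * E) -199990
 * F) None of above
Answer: F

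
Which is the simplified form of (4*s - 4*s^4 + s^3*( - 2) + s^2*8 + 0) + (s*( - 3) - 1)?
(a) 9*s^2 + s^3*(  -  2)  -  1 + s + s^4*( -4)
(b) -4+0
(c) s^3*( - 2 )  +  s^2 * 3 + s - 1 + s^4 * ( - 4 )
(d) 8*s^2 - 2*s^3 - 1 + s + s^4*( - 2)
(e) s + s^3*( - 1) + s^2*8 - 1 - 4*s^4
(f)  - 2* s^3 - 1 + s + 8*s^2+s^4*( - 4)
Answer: f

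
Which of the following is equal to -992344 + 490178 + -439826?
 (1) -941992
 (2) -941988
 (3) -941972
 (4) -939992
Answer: 1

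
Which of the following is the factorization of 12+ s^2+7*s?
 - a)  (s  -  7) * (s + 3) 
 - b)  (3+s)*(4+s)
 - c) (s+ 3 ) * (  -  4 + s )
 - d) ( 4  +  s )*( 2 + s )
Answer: b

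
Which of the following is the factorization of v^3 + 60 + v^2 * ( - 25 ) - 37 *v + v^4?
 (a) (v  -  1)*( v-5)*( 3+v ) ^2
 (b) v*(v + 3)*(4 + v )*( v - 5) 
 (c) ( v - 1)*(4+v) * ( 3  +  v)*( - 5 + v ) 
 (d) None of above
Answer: c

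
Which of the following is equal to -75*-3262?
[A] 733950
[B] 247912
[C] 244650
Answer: C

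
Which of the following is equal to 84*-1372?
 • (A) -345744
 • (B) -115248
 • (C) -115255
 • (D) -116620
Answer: B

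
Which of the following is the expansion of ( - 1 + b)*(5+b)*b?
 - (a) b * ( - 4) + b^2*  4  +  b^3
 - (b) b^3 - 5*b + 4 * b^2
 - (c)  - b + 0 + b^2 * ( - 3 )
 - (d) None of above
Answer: b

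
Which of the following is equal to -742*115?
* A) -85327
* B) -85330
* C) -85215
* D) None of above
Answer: B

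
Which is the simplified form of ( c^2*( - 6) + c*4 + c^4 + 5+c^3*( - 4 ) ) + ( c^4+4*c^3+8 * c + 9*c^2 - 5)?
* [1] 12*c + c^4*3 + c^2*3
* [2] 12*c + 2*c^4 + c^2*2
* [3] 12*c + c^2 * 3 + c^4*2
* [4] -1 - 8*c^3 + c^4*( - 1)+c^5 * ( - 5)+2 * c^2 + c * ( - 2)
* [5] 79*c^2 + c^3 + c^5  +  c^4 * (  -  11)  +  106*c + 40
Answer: 3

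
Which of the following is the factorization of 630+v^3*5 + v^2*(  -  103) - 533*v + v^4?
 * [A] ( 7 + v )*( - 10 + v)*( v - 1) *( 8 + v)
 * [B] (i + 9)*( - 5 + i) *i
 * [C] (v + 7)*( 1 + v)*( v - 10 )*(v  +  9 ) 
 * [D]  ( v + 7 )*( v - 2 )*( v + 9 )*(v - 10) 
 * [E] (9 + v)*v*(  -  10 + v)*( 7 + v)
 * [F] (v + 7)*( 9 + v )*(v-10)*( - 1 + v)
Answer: F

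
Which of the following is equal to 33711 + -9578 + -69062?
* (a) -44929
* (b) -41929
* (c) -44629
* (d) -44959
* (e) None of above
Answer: a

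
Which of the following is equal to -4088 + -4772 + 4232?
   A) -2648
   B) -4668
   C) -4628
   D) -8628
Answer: C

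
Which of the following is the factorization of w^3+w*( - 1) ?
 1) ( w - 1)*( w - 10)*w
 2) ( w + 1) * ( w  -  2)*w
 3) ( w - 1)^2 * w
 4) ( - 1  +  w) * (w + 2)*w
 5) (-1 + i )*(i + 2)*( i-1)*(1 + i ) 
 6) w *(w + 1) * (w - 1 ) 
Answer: 6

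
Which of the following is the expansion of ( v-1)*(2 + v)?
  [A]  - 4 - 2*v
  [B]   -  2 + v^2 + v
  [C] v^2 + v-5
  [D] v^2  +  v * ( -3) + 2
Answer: B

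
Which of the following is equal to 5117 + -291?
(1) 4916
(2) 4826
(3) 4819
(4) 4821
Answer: 2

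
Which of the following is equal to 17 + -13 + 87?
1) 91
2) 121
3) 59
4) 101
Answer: 1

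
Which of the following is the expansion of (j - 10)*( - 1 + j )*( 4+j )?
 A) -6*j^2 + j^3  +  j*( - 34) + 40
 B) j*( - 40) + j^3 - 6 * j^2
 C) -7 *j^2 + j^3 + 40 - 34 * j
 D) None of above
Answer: C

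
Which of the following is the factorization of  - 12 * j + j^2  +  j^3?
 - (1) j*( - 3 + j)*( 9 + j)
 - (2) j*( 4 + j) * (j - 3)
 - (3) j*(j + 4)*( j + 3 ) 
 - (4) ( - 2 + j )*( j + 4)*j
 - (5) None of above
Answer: 2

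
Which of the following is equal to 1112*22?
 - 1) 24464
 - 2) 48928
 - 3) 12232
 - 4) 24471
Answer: 1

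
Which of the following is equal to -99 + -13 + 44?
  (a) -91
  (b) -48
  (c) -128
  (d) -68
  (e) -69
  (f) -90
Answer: d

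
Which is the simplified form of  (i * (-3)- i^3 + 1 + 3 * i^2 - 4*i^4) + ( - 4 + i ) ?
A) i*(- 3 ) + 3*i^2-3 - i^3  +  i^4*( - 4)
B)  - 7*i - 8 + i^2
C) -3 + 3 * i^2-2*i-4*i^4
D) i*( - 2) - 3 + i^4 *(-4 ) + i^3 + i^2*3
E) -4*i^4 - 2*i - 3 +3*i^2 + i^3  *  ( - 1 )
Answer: E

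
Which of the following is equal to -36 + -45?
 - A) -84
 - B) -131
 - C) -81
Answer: C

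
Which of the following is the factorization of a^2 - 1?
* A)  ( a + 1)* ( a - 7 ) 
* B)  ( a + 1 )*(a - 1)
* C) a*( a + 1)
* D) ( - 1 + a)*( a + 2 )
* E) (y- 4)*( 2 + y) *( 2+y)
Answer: B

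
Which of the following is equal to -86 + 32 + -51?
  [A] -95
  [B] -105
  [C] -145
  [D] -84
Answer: B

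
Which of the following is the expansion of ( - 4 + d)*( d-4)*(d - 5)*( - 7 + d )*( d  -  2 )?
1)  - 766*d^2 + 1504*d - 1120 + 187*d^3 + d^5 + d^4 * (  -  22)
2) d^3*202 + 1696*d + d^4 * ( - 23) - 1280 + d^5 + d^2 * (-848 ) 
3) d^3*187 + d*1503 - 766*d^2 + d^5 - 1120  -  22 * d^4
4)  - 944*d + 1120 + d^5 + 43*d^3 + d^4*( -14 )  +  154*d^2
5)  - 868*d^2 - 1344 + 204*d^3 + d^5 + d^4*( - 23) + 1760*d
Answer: 1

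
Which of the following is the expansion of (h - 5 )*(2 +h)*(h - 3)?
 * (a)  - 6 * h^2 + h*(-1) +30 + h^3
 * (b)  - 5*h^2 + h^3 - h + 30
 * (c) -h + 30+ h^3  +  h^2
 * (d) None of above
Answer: a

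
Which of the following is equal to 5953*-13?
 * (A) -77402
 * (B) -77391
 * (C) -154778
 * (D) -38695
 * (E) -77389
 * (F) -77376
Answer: E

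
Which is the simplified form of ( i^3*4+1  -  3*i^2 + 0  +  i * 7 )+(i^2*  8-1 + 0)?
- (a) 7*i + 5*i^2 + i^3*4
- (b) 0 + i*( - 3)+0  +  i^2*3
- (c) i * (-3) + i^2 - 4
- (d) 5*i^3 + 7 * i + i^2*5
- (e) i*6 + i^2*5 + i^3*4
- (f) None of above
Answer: a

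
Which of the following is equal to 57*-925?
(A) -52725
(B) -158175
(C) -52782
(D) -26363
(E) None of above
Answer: A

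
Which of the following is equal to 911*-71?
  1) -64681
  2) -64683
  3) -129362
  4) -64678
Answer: 1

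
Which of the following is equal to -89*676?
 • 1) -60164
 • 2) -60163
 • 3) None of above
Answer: 1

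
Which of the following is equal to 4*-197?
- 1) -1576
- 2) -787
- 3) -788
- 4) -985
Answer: 3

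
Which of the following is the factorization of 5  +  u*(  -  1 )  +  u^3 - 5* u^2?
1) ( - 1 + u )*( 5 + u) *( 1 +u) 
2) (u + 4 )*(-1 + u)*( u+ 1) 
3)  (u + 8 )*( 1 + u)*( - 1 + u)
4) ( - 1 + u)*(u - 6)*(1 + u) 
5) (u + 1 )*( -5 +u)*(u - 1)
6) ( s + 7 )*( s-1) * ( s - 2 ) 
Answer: 5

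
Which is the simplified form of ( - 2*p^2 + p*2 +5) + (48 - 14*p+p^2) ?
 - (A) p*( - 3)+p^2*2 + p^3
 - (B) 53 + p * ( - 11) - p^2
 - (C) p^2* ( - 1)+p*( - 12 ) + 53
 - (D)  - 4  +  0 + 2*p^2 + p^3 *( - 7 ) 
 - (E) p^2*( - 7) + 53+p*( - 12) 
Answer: C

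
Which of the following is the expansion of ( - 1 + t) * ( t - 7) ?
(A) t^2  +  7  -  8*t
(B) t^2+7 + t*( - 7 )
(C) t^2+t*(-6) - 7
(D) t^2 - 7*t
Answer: A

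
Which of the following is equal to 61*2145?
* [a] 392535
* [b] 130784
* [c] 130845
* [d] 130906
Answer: c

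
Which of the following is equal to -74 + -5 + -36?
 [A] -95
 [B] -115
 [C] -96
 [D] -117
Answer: B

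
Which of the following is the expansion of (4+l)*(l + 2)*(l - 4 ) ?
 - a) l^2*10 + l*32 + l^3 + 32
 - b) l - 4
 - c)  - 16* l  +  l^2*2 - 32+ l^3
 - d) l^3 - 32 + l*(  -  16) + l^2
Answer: c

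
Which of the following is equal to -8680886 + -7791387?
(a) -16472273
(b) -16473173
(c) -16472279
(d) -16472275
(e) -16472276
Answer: a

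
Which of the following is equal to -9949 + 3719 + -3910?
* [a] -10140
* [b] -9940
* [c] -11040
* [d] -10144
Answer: a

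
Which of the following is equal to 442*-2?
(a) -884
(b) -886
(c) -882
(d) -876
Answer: a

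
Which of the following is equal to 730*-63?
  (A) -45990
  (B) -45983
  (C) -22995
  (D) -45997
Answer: A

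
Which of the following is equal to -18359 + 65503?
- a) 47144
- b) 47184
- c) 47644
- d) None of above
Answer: a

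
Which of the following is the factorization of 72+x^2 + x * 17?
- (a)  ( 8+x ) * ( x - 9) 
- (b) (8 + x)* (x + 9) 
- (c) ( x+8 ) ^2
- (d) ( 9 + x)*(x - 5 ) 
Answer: b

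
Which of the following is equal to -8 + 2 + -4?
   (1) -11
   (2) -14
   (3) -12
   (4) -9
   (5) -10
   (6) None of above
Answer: 5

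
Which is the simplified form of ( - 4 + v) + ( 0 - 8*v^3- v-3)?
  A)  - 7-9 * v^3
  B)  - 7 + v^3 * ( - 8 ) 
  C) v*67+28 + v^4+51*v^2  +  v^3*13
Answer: B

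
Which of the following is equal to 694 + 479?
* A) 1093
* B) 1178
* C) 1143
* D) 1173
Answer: D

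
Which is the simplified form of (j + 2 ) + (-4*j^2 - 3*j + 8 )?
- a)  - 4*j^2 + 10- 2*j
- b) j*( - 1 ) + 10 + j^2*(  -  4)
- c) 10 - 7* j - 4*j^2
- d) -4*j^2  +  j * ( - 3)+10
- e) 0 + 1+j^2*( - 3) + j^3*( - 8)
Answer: a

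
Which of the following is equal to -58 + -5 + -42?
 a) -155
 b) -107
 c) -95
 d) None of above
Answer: d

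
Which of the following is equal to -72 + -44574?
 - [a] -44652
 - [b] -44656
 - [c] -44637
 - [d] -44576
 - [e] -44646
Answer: e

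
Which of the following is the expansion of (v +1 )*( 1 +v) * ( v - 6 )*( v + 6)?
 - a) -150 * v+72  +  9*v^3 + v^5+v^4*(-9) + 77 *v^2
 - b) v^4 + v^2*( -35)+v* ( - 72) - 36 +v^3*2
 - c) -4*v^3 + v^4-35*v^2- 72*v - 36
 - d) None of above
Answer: b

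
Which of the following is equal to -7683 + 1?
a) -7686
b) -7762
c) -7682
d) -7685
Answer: c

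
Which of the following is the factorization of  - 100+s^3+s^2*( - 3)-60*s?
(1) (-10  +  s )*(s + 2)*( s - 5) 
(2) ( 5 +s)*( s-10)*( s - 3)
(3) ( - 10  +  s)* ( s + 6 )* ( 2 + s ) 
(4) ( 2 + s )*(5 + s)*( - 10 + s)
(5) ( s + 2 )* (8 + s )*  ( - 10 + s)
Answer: 4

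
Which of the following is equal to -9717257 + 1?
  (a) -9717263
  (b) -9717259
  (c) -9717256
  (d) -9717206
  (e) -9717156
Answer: c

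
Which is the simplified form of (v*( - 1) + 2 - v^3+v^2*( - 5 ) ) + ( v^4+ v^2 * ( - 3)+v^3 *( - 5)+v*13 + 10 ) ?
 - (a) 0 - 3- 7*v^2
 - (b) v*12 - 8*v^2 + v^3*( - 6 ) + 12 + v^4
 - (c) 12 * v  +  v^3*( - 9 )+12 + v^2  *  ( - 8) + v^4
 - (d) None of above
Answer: b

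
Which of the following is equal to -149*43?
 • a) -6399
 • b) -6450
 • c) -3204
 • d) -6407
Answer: d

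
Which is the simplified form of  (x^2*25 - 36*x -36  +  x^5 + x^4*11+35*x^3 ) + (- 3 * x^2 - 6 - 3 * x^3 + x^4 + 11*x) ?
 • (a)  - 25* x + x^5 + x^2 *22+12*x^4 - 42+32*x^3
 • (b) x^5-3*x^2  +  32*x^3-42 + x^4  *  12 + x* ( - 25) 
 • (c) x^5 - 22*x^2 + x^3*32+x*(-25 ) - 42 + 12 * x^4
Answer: a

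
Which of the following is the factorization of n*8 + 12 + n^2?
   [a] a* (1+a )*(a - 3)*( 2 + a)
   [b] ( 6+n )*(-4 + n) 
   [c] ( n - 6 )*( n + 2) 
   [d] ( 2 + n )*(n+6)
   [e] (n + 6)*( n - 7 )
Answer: d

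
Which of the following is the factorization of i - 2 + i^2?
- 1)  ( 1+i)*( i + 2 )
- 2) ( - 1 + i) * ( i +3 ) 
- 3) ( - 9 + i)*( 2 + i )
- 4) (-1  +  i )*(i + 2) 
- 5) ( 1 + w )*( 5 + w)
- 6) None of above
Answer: 4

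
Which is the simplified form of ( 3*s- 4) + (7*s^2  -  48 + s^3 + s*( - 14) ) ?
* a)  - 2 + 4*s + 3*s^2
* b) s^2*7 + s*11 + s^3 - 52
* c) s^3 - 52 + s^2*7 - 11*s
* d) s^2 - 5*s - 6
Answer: c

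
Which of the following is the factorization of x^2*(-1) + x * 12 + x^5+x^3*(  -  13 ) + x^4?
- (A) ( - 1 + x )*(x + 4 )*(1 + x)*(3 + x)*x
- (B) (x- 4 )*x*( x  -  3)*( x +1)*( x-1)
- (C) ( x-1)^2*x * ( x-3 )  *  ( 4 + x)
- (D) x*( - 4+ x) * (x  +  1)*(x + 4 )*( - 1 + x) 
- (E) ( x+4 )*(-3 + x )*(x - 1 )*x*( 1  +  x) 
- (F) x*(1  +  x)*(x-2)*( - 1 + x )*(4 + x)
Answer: E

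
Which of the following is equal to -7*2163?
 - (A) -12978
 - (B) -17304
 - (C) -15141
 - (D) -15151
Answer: C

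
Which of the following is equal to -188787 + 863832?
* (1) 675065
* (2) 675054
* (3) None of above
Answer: 3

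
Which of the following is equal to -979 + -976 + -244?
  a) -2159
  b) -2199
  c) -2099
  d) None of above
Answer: b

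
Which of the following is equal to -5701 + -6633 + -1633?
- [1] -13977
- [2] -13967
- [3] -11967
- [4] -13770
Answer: 2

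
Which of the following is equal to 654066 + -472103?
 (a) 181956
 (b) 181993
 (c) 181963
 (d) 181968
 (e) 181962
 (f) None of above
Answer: c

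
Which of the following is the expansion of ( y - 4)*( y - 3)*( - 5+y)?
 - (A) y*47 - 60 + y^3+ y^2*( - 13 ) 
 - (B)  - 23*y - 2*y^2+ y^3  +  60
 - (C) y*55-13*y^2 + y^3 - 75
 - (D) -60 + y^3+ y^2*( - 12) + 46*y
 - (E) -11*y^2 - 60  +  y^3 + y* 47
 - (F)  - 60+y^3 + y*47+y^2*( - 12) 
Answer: F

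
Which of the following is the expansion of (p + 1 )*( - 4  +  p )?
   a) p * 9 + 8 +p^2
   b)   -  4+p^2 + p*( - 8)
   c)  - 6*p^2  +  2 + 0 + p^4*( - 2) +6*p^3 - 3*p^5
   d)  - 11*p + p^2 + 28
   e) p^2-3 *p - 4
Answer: e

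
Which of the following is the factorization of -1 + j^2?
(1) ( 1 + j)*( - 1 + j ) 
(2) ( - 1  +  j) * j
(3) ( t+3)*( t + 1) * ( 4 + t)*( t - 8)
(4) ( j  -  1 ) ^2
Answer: 1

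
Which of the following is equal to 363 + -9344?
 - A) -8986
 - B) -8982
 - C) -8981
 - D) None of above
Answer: C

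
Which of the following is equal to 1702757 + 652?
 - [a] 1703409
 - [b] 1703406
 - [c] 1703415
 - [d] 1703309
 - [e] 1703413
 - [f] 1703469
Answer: a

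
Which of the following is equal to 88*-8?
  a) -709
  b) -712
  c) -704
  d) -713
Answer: c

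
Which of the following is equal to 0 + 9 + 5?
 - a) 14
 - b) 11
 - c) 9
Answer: a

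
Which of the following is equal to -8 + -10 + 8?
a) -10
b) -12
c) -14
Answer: a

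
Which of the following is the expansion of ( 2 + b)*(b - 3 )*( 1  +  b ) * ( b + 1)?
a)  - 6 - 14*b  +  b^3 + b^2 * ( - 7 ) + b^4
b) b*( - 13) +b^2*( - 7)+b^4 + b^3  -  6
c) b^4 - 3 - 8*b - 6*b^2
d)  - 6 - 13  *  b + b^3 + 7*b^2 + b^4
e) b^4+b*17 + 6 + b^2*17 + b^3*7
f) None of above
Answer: b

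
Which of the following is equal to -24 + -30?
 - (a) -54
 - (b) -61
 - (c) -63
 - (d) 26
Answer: a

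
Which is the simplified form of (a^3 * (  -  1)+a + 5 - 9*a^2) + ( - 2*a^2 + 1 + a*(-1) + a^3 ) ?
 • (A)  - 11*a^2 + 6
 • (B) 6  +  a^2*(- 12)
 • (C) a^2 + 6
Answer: A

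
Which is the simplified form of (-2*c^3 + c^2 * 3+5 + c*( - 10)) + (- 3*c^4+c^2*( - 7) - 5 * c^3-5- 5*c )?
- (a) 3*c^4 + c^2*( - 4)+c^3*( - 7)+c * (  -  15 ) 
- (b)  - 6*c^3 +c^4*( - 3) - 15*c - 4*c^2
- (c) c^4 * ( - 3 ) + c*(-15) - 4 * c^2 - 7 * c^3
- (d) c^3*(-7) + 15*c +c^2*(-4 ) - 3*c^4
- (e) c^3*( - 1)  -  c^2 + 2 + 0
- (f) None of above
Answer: c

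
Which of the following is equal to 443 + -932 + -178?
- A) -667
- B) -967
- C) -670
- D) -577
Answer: A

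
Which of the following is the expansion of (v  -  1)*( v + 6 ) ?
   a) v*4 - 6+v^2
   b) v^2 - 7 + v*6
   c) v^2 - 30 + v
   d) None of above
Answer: d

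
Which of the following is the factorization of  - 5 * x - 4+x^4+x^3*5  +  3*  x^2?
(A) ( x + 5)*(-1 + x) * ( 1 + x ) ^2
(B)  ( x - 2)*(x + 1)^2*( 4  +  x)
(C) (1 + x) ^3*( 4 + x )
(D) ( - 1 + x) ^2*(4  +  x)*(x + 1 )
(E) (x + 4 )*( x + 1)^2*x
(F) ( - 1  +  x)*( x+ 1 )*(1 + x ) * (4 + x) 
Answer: F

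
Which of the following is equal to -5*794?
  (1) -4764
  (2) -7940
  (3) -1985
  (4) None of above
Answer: 4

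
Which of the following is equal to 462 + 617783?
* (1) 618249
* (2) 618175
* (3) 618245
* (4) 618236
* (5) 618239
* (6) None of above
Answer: 3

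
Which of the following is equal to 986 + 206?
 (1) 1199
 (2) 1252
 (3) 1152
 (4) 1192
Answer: 4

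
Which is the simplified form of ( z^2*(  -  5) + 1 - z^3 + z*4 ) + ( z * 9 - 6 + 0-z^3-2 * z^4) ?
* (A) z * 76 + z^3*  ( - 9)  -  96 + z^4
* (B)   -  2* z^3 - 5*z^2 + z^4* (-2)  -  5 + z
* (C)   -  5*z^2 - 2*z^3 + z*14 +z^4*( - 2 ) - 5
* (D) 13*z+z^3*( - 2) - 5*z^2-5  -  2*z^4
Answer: D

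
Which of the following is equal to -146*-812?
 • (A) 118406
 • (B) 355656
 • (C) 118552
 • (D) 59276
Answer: C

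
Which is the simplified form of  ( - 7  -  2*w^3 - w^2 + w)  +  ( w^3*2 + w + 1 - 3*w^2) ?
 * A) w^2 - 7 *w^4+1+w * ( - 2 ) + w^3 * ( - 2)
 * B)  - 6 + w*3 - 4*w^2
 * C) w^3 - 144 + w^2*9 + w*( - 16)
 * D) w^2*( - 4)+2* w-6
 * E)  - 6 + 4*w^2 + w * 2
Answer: D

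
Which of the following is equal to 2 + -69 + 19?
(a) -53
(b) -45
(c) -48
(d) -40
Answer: c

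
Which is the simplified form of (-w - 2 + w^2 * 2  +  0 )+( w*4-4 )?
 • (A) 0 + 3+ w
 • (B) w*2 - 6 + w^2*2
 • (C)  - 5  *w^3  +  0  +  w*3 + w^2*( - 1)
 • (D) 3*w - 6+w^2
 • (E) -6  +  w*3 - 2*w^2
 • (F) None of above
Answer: F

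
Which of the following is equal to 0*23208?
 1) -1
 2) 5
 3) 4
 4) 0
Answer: 4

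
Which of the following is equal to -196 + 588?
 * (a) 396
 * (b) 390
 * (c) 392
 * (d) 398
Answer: c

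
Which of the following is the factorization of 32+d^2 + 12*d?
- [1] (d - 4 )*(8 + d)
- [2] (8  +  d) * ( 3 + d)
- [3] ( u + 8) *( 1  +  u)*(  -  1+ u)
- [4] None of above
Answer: 4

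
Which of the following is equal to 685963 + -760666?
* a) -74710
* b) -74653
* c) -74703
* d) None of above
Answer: c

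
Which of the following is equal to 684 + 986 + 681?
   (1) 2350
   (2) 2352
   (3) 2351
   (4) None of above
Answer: 3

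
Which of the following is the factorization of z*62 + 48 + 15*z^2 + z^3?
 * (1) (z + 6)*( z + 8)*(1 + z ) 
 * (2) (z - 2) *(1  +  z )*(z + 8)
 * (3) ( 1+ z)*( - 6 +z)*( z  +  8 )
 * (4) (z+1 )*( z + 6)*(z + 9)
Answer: 1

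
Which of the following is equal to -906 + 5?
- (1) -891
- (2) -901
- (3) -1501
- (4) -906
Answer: 2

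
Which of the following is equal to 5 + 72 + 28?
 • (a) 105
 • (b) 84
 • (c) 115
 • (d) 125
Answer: a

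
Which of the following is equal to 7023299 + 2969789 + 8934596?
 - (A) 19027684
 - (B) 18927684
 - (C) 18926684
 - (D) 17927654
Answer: B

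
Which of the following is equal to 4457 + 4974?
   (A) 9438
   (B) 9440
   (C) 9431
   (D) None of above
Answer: C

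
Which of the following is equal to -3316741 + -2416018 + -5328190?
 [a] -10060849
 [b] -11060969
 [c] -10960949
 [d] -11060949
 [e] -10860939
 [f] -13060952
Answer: d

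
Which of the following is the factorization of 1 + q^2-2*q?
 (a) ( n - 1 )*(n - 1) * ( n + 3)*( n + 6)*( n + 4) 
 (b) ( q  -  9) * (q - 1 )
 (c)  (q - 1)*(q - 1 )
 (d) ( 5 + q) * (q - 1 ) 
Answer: c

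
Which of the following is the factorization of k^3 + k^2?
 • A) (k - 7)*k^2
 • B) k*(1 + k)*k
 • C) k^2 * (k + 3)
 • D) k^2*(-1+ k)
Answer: B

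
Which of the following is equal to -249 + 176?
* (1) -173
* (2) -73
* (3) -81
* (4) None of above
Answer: 2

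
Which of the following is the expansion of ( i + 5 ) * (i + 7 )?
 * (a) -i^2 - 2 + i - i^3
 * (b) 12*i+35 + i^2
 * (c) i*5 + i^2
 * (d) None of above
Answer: b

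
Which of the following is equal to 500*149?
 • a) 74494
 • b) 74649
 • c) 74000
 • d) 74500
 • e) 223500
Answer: d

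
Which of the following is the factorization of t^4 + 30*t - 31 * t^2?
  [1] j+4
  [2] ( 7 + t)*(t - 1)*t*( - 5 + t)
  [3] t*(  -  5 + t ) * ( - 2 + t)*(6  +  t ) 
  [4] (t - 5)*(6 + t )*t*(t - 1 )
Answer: 4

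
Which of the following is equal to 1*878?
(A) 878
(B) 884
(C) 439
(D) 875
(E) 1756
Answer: A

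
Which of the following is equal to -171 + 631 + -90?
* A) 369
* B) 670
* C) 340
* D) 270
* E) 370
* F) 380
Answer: E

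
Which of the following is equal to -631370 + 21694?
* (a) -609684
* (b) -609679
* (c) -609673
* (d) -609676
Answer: d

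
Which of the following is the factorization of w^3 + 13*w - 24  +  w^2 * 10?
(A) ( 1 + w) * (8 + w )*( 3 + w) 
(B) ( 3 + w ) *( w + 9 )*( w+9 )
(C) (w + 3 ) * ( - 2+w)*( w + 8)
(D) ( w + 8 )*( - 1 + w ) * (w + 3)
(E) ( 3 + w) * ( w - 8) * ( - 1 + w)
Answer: D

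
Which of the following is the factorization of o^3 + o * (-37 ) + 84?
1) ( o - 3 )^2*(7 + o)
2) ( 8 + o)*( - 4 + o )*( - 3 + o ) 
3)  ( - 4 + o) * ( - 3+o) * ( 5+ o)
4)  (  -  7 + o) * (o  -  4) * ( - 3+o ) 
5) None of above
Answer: 5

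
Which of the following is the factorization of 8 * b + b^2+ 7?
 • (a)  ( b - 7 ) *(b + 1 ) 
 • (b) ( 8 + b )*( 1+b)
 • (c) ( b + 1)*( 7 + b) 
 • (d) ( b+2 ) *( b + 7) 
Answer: c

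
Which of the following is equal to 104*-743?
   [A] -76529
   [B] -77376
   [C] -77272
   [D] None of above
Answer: C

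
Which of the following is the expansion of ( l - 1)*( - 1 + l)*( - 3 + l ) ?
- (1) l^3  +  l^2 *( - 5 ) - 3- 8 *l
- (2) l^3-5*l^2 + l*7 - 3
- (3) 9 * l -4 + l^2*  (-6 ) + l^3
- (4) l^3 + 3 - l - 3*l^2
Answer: 2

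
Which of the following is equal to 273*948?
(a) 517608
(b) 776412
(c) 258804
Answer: c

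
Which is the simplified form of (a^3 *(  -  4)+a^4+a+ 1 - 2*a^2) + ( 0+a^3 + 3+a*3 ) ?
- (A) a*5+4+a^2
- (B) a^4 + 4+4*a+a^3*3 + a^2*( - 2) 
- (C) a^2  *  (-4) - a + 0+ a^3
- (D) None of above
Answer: D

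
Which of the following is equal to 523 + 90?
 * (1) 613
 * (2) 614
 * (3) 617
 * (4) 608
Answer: 1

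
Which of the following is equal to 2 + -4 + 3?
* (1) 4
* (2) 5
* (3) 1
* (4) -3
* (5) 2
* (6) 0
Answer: 3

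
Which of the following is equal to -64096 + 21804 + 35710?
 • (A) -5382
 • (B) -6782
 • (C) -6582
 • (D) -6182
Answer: C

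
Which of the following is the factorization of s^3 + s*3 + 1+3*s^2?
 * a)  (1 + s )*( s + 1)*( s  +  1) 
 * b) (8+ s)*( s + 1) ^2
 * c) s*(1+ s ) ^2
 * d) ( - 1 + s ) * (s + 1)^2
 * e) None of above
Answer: a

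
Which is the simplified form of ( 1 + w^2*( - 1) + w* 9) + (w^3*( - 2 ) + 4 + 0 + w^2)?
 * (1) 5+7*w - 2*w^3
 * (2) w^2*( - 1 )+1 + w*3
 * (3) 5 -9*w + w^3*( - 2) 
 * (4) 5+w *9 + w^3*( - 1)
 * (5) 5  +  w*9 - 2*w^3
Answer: 5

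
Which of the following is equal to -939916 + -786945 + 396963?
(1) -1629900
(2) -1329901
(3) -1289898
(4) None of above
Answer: 4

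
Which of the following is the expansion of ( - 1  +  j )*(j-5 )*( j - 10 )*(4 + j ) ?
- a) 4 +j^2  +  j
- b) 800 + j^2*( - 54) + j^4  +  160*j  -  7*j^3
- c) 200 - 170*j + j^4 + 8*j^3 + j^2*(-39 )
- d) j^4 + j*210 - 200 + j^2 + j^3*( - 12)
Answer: d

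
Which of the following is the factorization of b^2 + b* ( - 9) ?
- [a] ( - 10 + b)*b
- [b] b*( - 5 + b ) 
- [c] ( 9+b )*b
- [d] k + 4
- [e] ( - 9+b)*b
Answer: e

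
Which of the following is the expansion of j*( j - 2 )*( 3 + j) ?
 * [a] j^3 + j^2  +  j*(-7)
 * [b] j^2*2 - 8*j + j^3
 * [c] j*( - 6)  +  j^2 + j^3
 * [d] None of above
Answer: c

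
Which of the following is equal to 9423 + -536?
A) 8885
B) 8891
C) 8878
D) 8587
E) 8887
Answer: E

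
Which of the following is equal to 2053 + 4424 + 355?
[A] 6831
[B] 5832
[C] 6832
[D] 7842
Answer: C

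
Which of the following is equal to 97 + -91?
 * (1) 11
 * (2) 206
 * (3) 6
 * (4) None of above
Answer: 3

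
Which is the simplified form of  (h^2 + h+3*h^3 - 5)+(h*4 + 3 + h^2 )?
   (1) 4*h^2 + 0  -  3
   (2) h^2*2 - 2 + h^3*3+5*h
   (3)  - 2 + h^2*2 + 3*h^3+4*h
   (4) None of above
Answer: 2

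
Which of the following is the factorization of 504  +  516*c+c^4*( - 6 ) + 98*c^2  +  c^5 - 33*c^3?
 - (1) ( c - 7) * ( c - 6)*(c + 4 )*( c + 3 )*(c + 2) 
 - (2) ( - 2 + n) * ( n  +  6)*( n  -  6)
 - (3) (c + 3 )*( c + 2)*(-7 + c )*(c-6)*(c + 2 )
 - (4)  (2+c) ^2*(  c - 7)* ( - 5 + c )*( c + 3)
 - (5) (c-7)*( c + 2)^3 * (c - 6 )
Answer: 3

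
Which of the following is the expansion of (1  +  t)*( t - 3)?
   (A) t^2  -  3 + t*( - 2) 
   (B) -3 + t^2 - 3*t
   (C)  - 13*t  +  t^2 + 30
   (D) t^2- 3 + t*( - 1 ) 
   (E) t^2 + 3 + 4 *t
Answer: A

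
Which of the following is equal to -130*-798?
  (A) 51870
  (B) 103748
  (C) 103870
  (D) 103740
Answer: D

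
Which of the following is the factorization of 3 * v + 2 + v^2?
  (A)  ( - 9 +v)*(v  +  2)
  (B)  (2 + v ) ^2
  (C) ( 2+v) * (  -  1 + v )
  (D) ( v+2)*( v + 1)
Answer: D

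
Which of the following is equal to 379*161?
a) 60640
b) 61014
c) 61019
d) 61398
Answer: c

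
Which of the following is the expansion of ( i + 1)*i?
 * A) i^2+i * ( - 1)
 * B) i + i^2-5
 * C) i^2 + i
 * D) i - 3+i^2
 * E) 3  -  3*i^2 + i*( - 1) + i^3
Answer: C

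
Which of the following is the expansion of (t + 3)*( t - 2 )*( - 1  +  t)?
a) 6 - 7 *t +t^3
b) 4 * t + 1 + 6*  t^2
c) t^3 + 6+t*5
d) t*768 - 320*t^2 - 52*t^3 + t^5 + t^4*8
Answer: a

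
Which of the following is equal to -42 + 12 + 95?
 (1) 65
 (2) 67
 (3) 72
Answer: 1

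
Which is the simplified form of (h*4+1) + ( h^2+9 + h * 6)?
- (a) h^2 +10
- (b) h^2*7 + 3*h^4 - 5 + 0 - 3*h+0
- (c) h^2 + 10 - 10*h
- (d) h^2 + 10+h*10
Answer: d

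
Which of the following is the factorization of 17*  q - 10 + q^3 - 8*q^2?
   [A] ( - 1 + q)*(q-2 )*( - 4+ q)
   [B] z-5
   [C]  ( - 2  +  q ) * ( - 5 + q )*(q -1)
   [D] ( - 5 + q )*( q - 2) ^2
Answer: C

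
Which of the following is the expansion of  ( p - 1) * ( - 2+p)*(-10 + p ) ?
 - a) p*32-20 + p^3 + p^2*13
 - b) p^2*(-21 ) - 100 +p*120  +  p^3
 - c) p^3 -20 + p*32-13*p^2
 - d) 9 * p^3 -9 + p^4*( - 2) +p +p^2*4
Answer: c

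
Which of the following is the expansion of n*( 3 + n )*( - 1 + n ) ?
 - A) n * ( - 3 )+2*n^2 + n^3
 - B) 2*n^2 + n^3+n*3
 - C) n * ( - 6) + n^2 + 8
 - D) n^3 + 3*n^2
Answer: A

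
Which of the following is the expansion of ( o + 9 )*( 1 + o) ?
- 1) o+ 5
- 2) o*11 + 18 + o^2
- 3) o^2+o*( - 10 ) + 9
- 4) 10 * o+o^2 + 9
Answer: 4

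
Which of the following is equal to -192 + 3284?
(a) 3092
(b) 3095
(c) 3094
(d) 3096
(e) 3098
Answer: a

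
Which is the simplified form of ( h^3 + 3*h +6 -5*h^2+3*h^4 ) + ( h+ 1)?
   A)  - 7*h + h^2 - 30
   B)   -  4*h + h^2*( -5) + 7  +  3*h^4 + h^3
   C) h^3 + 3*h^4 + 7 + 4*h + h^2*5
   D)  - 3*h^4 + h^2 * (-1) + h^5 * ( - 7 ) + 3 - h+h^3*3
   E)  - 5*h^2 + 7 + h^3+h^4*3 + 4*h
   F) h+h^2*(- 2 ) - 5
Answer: E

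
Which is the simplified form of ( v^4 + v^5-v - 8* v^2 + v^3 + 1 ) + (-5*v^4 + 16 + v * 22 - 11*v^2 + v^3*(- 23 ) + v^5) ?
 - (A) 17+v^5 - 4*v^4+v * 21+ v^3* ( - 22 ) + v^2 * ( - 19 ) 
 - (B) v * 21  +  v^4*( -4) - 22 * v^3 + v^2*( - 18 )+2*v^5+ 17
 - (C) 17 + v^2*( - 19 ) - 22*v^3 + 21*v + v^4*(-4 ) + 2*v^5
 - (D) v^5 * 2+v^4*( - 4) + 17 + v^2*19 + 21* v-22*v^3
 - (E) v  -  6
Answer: C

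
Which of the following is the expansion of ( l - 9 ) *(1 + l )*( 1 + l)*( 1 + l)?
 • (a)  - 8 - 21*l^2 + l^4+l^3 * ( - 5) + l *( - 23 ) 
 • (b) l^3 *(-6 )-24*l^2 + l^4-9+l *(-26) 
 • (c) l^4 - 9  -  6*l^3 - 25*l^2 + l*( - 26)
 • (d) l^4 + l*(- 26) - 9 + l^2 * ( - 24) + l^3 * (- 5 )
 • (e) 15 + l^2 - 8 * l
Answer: b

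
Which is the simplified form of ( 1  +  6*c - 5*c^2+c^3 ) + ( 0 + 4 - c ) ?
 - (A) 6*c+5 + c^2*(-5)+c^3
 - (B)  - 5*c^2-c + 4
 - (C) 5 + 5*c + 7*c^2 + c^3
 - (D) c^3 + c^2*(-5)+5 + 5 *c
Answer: D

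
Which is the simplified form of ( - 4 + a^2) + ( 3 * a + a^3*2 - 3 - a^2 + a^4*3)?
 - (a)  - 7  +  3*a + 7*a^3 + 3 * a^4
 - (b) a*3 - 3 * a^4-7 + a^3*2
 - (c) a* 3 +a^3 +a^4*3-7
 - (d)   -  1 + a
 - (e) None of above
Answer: e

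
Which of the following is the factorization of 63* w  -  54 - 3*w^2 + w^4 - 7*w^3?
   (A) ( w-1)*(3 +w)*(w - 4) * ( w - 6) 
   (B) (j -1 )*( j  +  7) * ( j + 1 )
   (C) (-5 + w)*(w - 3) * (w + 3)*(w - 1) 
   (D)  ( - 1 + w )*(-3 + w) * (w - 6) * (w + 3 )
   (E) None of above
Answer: D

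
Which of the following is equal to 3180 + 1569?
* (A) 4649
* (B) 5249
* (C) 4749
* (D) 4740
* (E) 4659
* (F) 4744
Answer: C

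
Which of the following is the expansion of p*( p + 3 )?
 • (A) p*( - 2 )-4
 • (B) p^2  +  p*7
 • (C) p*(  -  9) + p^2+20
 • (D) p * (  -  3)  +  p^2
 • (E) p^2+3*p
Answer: E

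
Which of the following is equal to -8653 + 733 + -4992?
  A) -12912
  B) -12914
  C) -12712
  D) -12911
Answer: A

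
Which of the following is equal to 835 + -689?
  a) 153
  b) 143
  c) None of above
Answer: c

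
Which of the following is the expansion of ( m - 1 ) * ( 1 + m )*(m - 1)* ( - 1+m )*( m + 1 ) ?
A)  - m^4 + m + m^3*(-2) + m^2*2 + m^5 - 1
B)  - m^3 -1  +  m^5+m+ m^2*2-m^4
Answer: A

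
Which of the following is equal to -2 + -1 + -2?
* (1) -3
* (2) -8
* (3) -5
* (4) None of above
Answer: 3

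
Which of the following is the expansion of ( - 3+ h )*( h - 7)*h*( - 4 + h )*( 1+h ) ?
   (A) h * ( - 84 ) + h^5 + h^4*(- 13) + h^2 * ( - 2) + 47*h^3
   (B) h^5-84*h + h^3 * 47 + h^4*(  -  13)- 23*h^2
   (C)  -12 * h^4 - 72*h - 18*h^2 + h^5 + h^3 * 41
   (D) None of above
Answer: B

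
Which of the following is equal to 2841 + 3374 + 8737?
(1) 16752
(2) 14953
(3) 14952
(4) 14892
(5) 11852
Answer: 3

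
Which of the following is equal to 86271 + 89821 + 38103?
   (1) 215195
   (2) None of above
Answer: 2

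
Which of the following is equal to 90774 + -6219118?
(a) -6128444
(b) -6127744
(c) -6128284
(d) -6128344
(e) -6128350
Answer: d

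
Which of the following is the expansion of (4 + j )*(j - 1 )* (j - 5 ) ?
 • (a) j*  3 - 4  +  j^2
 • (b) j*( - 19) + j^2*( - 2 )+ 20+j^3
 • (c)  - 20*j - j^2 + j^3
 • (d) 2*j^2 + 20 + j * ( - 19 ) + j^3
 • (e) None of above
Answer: b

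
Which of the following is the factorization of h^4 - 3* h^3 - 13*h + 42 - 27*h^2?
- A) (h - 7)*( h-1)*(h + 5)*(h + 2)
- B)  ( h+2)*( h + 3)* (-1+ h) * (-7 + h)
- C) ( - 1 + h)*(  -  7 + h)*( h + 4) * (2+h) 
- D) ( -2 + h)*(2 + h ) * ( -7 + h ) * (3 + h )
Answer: B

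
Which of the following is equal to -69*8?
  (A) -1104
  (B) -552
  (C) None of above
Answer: B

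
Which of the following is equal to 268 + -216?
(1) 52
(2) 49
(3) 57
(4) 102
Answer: 1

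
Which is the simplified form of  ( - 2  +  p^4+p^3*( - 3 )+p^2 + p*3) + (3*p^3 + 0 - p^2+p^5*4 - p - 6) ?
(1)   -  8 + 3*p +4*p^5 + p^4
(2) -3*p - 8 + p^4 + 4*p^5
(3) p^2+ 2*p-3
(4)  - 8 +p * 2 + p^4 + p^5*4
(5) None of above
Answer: 4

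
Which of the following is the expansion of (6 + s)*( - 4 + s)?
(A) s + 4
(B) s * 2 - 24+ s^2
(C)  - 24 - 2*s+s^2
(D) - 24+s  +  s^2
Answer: B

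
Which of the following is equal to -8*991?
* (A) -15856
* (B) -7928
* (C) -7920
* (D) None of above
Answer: B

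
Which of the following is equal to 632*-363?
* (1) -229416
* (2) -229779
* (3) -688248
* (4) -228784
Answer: 1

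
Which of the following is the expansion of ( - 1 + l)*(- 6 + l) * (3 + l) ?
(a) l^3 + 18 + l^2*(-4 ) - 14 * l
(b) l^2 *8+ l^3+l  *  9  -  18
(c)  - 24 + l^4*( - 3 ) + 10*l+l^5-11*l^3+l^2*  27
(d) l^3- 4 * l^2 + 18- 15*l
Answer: d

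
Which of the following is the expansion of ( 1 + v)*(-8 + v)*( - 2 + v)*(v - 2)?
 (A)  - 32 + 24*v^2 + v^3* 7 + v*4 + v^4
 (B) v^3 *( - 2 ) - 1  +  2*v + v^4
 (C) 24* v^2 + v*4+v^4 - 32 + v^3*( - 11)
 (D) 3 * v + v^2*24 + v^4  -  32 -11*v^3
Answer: C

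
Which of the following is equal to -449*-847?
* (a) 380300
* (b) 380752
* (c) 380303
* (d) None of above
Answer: c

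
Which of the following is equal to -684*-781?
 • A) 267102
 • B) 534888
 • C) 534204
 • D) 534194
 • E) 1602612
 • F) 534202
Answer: C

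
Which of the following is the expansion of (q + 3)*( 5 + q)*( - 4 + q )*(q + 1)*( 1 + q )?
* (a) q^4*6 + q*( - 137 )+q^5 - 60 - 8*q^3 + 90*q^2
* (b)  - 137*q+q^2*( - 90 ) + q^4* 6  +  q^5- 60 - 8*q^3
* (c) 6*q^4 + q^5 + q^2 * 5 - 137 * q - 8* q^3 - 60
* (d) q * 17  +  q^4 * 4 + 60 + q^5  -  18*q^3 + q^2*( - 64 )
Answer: b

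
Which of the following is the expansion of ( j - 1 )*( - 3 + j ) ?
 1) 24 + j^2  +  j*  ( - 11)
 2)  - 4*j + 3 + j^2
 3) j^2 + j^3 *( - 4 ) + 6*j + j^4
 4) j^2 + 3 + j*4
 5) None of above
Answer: 2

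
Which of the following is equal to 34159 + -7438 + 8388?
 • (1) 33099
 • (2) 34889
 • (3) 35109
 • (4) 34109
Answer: 3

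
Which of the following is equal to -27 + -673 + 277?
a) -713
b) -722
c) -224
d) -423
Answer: d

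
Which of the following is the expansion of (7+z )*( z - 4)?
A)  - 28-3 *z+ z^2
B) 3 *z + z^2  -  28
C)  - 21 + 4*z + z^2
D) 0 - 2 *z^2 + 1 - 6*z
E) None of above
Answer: B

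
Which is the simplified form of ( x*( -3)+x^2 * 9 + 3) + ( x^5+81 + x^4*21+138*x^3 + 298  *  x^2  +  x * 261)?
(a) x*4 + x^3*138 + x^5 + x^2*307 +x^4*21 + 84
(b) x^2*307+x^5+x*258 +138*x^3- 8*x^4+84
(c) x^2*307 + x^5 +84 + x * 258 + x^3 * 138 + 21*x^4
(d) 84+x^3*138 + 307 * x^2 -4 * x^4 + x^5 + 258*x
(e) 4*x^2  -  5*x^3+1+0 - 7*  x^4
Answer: c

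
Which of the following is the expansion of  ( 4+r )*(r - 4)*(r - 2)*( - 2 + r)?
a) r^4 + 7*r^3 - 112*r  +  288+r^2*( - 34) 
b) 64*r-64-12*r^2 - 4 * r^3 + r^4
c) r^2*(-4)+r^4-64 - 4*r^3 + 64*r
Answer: b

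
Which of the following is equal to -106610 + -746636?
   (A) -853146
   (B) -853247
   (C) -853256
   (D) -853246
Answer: D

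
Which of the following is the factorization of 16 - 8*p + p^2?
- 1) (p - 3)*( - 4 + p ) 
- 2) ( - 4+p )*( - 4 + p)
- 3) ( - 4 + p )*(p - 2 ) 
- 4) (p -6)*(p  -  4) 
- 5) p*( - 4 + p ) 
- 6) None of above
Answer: 2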